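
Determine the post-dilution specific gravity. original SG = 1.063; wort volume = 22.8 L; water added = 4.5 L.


SG_new = 1 + (SG_old − 1)·V_old/(V_old + V_water)
pts = (1.063 − 1)·1000·22.8/(22.8 + 4.5) = 52.6154
SG_new = 1 + 52.6154/1000

1.0526


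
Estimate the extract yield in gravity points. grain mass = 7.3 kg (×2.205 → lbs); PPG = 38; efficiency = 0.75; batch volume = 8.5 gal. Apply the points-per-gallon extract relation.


points = lbs × PPG × eff / vol
lbs = 7.3 × 2.205 = 16.0965
points = 16.0965 × 38 × 0.75 / 8.5

53.9706 points


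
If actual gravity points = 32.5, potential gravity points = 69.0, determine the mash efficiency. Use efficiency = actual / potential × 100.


efficiency = 32.5 / 69.0 × 100

47.1014 %


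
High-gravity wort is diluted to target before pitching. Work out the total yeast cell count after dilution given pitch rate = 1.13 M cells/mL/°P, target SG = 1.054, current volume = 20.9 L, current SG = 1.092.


V_w = V·((SG_c−1)/(SG_t−1)−1);  °P = 259 − 259/SG_t;  cells = rate·(V+V_w)·°P
V_w = 20.9·((1.092−1)/(1.054−1)−1) = 14.7074
V_final = 20.9 + 14.7074 = 35.6074
°P = 259 − 259/1.054 = 13.2694
cells = 1.13·35.6074·13.2694

533.9145 billion cells


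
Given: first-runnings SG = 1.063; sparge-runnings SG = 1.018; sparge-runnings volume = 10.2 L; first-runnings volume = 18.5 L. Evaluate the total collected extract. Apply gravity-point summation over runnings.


total = Σ (SG_i − 1)·1000·V_i
first = (1.063 − 1)·1000·18.5 = 1165.5000
sparge = (1.018 − 1)·1000·10.2 = 183.6000
total = 1165.5000 + 183.6000

1349.1000 gravity·L


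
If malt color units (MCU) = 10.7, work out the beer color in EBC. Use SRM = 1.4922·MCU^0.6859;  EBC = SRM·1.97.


SRM = 1.4922·10.7^0.6859 = 7.5837
EBC = 7.5837·1.97

14.9399 EBC


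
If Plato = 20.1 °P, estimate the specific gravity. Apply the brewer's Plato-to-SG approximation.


SG = 259/(259 − P)
SG = 259/(259 − 20.1)

1.0841


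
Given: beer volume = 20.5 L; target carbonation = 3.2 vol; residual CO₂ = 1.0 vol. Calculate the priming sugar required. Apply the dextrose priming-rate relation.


sugar = (target − residual)·4.0·V
sugar = (3.2 − 1.0)·4.0·20.5

180.4000 g


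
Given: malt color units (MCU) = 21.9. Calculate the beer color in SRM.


SRM = 1.4922 · MCU^0.6859
SRM = 1.4922 · 21.9^0.6859

12.3947 SRM


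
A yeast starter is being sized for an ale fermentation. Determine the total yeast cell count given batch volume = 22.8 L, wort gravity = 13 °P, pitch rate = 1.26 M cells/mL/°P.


cells (billions) = rate · V_L · °P
cells = 1.26 · 22.8 · 13

373.4640 billion cells


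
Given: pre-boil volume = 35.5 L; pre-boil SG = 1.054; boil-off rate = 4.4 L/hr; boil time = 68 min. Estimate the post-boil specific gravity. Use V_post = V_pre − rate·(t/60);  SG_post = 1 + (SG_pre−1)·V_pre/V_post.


V_post = 35.5 − 4.4·(68/60) = 30.5133
SG_post = 1 + (1.054 − 1)·35.5/30.5133

1.0628


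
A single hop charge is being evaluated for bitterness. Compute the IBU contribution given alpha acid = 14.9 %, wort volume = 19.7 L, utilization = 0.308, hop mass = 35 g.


IBU = (α/100)·mass·U·1000 / V
IBU = (14.9/100)·35·0.308·1000 / 19.7

81.5340 IBU


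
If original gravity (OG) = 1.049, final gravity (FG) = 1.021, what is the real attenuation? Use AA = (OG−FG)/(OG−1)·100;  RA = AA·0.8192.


AA = (1.049 − 1.021)/(1.049 − 1)·100 = 57.1429
RA = 57.1429·0.8192

46.8114 %


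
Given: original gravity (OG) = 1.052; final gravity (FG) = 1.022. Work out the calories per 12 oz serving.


ABW = (OG−FG)·131.25·0.79/FG;  °P = 259 − 259/SG (for OG→OE and FG→AE);  RE = 0.1808·OE + 0.8192·AE;  Cal = (6.9·ABW + 4·(RE−0.1))·FG·3.55
ABW = (1.052 − 1.022)·131.25·0.79/1.022 = 3.0437
OE = 259 − 259/1.052 = 12.8023 °P
AE = 259 − 259/1.022 = 5.5753 °P
RE = 0.1808·12.8023 + 0.8192·5.5753 = 6.8820 °P
Cal = (6.9·3.0437 + 4·(6.8820−0.1))·1.022·3.55

174.6175 kcal


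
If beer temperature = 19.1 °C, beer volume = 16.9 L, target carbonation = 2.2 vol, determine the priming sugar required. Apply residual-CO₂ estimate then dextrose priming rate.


residual = 14.695·(0.01821 + 0.09011·e^(−0.04·T));  sugar = (target − residual)·4.0·V
residual = 14.695·(0.01821 + 0.09011·e^(−0.04·19.1)) = 0.8844
sugar = (2.2 − 0.8844)·4.0·16.9

88.9351 g


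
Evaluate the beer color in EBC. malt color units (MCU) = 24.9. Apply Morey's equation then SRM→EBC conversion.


SRM = 1.4922·MCU^0.6859;  EBC = SRM·1.97
SRM = 1.4922·24.9^0.6859 = 13.5357
EBC = 13.5357·1.97

26.6653 EBC


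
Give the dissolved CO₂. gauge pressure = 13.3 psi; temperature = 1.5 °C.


vols = (P + 14.695)·(0.01821 + 0.09011·e^(−0.04·T))
vols = (13.3 + 14.695)·(0.01821 + 0.09011·e^(−0.04·1.5))

2.8855 volumes


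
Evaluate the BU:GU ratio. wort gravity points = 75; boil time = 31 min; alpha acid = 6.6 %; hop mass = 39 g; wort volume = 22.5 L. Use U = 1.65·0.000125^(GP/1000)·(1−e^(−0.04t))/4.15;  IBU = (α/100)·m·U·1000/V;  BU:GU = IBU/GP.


U = 1.65·0.000125^(75/1000)·(1−e^(−0.04·31))/4.15 = 0.1440
IBU = (6.6/100)·39·0.1440·1000/22.5 = 16.4727
BU:GU = 16.4727/75

0.2196


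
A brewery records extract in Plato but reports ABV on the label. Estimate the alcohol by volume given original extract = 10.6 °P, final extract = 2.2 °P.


SG = 259/(259 − P);  ABV = (OG − FG)·131.25
OG = 259/(259 − 10.6) = 1.0427
FG = 259/(259 − 2.2) = 1.0086
ABV = (1.0427 − 1.0086)·131.25

4.4764 % ABV


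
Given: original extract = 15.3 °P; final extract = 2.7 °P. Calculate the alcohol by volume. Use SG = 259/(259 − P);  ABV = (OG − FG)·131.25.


OG = 259/(259 − 15.3) = 1.0628
FG = 259/(259 − 2.7) = 1.0105
ABV = (1.0628 − 1.0105)·131.25

6.8575 % ABV


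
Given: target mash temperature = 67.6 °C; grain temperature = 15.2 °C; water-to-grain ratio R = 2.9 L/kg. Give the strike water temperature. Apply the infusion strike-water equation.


T_strike = (0.41/R)·(T_mash − T_grain) + T_mash
T_strike = (0.41/2.9)·(67.6 − 15.2) + 67.6

75.0083 °C


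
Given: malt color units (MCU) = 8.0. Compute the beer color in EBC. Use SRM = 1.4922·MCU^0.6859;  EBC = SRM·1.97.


SRM = 1.4922·8.0^0.6859 = 6.2124
EBC = 6.2124·1.97

12.2383 EBC


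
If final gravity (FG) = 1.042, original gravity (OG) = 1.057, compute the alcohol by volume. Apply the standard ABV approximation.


ABV = (OG − FG) · 131.25
ABV = (1.057 − 1.042) · 131.25

1.9687 % ABV


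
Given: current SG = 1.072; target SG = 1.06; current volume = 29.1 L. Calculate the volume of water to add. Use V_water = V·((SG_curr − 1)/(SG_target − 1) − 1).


V_water = 29.1·((1.072 − 1)/(1.06 − 1) − 1)

5.8200 L


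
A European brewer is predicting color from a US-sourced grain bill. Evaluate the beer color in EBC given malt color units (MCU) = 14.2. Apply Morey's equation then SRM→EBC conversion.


SRM = 1.4922·MCU^0.6859;  EBC = SRM·1.97
SRM = 1.4922·14.2^0.6859 = 9.2083
EBC = 9.2083·1.97

18.1404 EBC


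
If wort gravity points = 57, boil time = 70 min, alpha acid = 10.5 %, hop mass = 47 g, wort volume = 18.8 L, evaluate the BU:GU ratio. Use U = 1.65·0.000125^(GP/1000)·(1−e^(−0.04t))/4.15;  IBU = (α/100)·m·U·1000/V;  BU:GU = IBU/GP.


U = 1.65·0.000125^(57/1000)·(1−e^(−0.04·70))/4.15 = 0.2237
IBU = (10.5/100)·47·0.2237·1000/18.8 = 58.7276
BU:GU = 58.7276/57

1.0303


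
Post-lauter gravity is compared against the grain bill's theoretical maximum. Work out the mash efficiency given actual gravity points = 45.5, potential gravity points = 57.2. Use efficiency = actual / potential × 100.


efficiency = 45.5 / 57.2 × 100

79.5455 %


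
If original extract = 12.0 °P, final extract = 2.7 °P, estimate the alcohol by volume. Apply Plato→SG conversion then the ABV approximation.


SG = 259/(259 − P);  ABV = (OG − FG)·131.25
OG = 259/(259 − 12.0) = 1.0486
FG = 259/(259 − 2.7) = 1.0105
ABV = (1.0486 − 1.0105)·131.25

4.9939 % ABV


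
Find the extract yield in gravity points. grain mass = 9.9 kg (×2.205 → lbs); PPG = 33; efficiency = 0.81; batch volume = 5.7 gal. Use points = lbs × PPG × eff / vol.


lbs = 9.9 × 2.205 = 21.8295
points = 21.8295 × 33 × 0.81 / 5.7

102.3689 points


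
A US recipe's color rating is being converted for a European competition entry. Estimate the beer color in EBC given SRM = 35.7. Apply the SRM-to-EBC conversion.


EBC = SRM · 1.97
EBC = 35.7 · 1.97

70.3290 EBC


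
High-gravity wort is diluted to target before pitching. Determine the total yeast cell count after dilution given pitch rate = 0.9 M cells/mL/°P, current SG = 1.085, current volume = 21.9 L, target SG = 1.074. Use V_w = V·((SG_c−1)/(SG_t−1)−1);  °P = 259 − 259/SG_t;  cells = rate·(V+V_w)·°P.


V_w = 21.9·((1.085−1)/(1.074−1)−1) = 3.2554
V_final = 21.9 + 3.2554 = 25.1554
°P = 259 − 259/1.074 = 17.8454
cells = 0.9·25.1554·17.8454

404.0183 billion cells


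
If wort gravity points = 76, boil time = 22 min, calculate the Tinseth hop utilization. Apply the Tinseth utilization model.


U = 1.65·0.000125^(GP/1000) · (1 − e^(−0.04·t))/4.15
bigness = 1.65·0.000125^(76/1000) = 0.8334
boil_factor = (1 − e^(−0.04·22))/4.15 = 0.1410
U = 0.8334 · 0.1410

0.1175


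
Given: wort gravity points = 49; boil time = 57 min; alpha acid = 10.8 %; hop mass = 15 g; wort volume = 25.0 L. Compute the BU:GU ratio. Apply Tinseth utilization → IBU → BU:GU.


U = 1.65·0.000125^(GP/1000)·(1−e^(−0.04t))/4.15;  IBU = (α/100)·m·U·1000/V;  BU:GU = IBU/GP
U = 1.65·0.000125^(49/1000)·(1−e^(−0.04·57))/4.15 = 0.2298
IBU = (10.8/100)·15·0.2298·1000/25.0 = 14.8901
BU:GU = 14.8901/49

0.3039


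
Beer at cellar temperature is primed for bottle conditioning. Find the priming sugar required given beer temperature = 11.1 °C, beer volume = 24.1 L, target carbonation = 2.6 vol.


residual = 14.695·(0.01821 + 0.09011·e^(−0.04·T));  sugar = (target − residual)·4.0·V
residual = 14.695·(0.01821 + 0.09011·e^(−0.04·11.1)) = 1.1170
sugar = (2.6 − 1.1170)·4.0·24.1

142.9609 g


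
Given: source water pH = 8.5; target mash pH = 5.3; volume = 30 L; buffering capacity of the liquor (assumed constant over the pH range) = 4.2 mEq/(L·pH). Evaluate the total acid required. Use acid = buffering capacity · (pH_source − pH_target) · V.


acid = 4.2 · (8.5 − 5.3) · 30

403.2000 mEq


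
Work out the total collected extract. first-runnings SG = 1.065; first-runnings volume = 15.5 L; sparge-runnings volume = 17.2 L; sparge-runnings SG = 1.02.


total = Σ (SG_i − 1)·1000·V_i
first = (1.065 − 1)·1000·15.5 = 1007.5000
sparge = (1.02 − 1)·1000·17.2 = 344.0000
total = 1007.5000 + 344.0000

1351.5000 gravity·L


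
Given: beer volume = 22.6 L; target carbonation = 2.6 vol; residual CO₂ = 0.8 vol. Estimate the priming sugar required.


sugar = (target − residual)·4.0·V
sugar = (2.6 − 0.8)·4.0·22.6

162.7200 g


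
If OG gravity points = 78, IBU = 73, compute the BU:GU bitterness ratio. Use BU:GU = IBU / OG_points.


BU:GU = 73 / 78

0.9359


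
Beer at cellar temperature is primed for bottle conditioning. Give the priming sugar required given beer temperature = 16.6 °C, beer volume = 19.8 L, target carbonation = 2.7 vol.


residual = 14.695·(0.01821 + 0.09011·e^(−0.04·T));  sugar = (target − residual)·4.0·V
residual = 14.695·(0.01821 + 0.09011·e^(−0.04·16.6)) = 0.9493
sugar = (2.7 − 0.9493)·4.0·19.8

138.6585 g


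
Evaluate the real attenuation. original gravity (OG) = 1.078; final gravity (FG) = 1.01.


AA = (OG−FG)/(OG−1)·100;  RA = AA·0.8192
AA = (1.078 − 1.01)/(1.078 − 1)·100 = 87.1795
RA = 87.1795·0.8192

71.4174 %


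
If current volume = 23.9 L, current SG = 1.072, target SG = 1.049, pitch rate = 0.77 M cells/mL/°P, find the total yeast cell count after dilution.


V_w = V·((SG_c−1)/(SG_t−1)−1);  °P = 259 − 259/SG_t;  cells = rate·(V+V_w)·°P
V_w = 23.9·((1.072−1)/(1.049−1)−1) = 11.2184
V_final = 23.9 + 11.2184 = 35.1184
°P = 259 − 259/1.049 = 12.0982
cells = 0.77·35.1184·12.0982

327.1489 billion cells


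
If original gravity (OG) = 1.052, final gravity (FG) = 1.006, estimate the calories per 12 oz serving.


ABW = (OG−FG)·131.25·0.79/FG;  °P = 259 − 259/SG (for OG→OE and FG→AE);  RE = 0.1808·OE + 0.8192·AE;  Cal = (6.9·ABW + 4·(RE−0.1))·FG·3.55
ABW = (1.052 − 1.006)·131.25·0.79/1.006 = 4.7412
OE = 259 − 259/1.052 = 12.8023 °P
AE = 259 − 259/1.006 = 1.5447 °P
RE = 0.1808·12.8023 + 0.8192·1.5447 = 3.5801 °P
Cal = (6.9·4.7412 + 4·(3.5801−0.1))·1.006·3.55

166.5458 kcal


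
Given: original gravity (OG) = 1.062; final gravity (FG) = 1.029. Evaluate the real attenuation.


AA = (OG−FG)/(OG−1)·100;  RA = AA·0.8192
AA = (1.062 − 1.029)/(1.062 − 1)·100 = 53.2258
RA = 53.2258·0.8192

43.6026 %


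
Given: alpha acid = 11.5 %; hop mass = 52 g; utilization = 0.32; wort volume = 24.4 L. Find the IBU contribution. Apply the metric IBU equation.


IBU = (α/100)·mass·U·1000 / V
IBU = (11.5/100)·52·0.32·1000 / 24.4

78.4262 IBU


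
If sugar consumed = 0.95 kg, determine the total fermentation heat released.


Q = m_sugar · 590 kJ/kg
Q = 0.95 · 590

560.5000 kJ


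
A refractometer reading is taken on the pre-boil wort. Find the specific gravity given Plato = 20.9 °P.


SG = 259/(259 − P)
SG = 259/(259 − 20.9)

1.0878


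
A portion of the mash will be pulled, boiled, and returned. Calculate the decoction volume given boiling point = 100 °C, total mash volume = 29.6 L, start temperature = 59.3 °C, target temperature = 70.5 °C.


V_dec = V_total·(T_target − T_start)/(T_boil − T_start)
V_dec = 29.6·(70.5 − 59.3)/(100 − 59.3)

8.1455 L


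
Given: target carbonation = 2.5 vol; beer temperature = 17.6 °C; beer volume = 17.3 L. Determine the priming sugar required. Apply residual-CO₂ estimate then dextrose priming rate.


residual = 14.695·(0.01821 + 0.09011·e^(−0.04·T));  sugar = (target − residual)·4.0·V
residual = 14.695·(0.01821 + 0.09011·e^(−0.04·17.6)) = 0.9225
sugar = (2.5 − 0.9225)·4.0·17.3

109.1607 g


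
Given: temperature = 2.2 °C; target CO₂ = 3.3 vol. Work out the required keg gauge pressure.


psi = vols/(0.01821 + 0.09011·e^(−0.04·T)) − 14.695
psi = 3.3/(0.01821 + 0.09011·e^(−0.04·2.2)) − 14.695

18.0661 psi


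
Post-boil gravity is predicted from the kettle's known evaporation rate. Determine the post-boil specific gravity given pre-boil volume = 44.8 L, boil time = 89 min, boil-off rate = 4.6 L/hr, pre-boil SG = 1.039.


V_post = V_pre − rate·(t/60);  SG_post = 1 + (SG_pre−1)·V_pre/V_post
V_post = 44.8 − 4.6·(89/60) = 37.9767
SG_post = 1 + (1.039 − 1)·44.8/37.9767

1.0460


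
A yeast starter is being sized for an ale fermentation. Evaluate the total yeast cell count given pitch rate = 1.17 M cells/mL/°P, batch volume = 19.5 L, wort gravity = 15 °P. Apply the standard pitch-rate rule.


cells (billions) = rate · V_L · °P
cells = 1.17 · 19.5 · 15

342.2250 billion cells


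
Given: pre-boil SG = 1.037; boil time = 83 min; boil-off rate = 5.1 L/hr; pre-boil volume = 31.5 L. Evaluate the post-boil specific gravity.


V_post = V_pre − rate·(t/60);  SG_post = 1 + (SG_pre−1)·V_pre/V_post
V_post = 31.5 − 5.1·(83/60) = 24.4450
SG_post = 1 + (1.037 − 1)·31.5/24.4450

1.0477


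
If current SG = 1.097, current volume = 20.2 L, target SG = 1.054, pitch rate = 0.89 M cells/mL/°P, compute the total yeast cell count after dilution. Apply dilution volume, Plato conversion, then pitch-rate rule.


V_w = V·((SG_c−1)/(SG_t−1)−1);  °P = 259 − 259/SG_t;  cells = rate·(V+V_w)·°P
V_w = 20.2·((1.097−1)/(1.054−1)−1) = 16.0852
V_final = 20.2 + 16.0852 = 36.2852
°P = 259 − 259/1.054 = 13.2694
cells = 0.89·36.2852·13.2694

428.5212 billion cells


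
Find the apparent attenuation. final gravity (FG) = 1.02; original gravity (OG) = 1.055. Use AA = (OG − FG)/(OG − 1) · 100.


AA = (1.055 − 1.02)/(1.055 − 1) · 100

63.6364 %


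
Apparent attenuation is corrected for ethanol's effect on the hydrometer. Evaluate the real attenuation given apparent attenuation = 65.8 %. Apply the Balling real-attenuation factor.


RA = AA · 0.8192
RA = 65.8 · 0.8192

53.9034 %


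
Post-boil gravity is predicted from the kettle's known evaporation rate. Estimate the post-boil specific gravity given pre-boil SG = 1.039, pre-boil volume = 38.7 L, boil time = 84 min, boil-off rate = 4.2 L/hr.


V_post = V_pre − rate·(t/60);  SG_post = 1 + (SG_pre−1)·V_pre/V_post
V_post = 38.7 − 4.2·(84/60) = 32.8200
SG_post = 1 + (1.039 − 1)·38.7/32.8200

1.0460


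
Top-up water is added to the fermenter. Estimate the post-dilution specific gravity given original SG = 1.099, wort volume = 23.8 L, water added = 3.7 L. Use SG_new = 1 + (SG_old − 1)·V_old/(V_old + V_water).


pts = (1.099 − 1)·1000·23.8/(23.8 + 3.7) = 85.6800
SG_new = 1 + 85.6800/1000

1.0857


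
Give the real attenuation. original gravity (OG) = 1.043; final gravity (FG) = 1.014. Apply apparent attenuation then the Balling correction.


AA = (OG−FG)/(OG−1)·100;  RA = AA·0.8192
AA = (1.043 − 1.014)/(1.043 − 1)·100 = 67.4419
RA = 67.4419·0.8192

55.2484 %


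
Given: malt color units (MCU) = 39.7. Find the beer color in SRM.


SRM = 1.4922 · MCU^0.6859
SRM = 1.4922 · 39.7^0.6859

18.6396 SRM


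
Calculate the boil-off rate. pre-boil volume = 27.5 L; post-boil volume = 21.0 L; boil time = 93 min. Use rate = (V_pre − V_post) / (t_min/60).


rate = (27.5 − 21.0) / (93/60)

4.1935 L/hr


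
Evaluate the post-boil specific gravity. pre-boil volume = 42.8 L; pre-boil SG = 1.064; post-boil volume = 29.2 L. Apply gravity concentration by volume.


SG_post = 1 + (SG_pre − 1)·V_pre/V_post
pts_pre = (1.064 − 1)·1000 = 64.0000
pts_post = 64.0000·42.8/29.2 = 93.8082
SG_post = 1 + 93.8082/1000

1.0938


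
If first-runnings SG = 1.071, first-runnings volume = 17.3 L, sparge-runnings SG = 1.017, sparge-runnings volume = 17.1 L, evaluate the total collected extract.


total = Σ (SG_i − 1)·1000·V_i
first = (1.071 − 1)·1000·17.3 = 1228.3000
sparge = (1.017 − 1)·1000·17.1 = 290.7000
total = 1228.3000 + 290.7000

1519.0000 gravity·L


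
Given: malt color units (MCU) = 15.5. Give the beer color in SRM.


SRM = 1.4922 · MCU^0.6859
SRM = 1.4922 · 15.5^0.6859

9.7786 SRM


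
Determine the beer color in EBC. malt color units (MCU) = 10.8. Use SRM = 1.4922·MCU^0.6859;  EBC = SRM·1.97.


SRM = 1.4922·10.8^0.6859 = 7.6322
EBC = 7.6322·1.97

15.0355 EBC


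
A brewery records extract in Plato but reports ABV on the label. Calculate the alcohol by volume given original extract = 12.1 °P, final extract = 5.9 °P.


SG = 259/(259 − P);  ABV = (OG − FG)·131.25
OG = 259/(259 − 12.1) = 1.0490
FG = 259/(259 − 5.9) = 1.0233
ABV = (1.0490 − 1.0233)·131.25

3.3727 % ABV


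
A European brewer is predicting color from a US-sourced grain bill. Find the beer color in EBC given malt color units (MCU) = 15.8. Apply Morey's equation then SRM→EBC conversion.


SRM = 1.4922·MCU^0.6859;  EBC = SRM·1.97
SRM = 1.4922·15.8^0.6859 = 9.9080
EBC = 9.9080·1.97

19.5188 EBC


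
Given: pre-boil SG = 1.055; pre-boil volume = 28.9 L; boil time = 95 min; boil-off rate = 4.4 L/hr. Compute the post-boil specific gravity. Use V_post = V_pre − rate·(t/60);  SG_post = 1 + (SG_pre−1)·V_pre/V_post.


V_post = 28.9 − 4.4·(95/60) = 21.9333
SG_post = 1 + (1.055 − 1)·28.9/21.9333

1.0725


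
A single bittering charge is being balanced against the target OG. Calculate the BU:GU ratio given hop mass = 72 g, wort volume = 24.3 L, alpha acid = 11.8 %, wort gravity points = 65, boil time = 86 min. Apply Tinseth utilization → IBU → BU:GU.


U = 1.65·0.000125^(GP/1000)·(1−e^(−0.04t))/4.15;  IBU = (α/100)·m·U·1000/V;  BU:GU = IBU/GP
U = 1.65·0.000125^(65/1000)·(1−e^(−0.04·86))/4.15 = 0.2146
IBU = (11.8/100)·72·0.2146·1000/24.3 = 75.0222
BU:GU = 75.0222/65

1.1542


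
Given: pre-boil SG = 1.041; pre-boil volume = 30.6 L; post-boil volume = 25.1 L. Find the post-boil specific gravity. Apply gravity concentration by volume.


SG_post = 1 + (SG_pre − 1)·V_pre/V_post
pts_pre = (1.041 − 1)·1000 = 41.0000
pts_post = 41.0000·30.6/25.1 = 49.9841
SG_post = 1 + 49.9841/1000

1.0500


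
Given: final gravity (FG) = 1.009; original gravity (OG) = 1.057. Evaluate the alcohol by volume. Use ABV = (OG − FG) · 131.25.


ABV = (1.057 − 1.009) · 131.25

6.3000 % ABV


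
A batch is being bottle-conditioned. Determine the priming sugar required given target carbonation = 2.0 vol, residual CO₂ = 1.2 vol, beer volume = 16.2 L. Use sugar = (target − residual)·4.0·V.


sugar = (2.0 − 1.2)·4.0·16.2

51.8400 g


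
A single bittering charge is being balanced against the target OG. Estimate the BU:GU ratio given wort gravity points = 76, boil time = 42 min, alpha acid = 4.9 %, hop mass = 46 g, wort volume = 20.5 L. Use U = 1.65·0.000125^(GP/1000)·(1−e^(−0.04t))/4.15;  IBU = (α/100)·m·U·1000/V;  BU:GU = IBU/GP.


U = 1.65·0.000125^(76/1000)·(1−e^(−0.04·42))/4.15 = 0.1634
IBU = (4.9/100)·46·0.1634·1000/20.5 = 17.9649
BU:GU = 17.9649/76

0.2364


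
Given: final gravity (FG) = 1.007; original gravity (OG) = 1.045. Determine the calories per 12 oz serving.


ABW = (OG−FG)·131.25·0.79/FG;  °P = 259 − 259/SG (for OG→OE and FG→AE);  RE = 0.1808·OE + 0.8192·AE;  Cal = (6.9·ABW + 4·(RE−0.1))·FG·3.55
ABW = (1.045 − 1.007)·131.25·0.79/1.007 = 3.9127
OE = 259 − 259/1.045 = 11.1531 °P
AE = 259 − 259/1.007 = 1.8004 °P
RE = 0.1808·11.1531 + 0.8192·1.8004 = 3.4914 °P
Cal = (6.9·3.9127 + 4·(3.4914−0.1))·1.007·3.55

145.0079 kcal


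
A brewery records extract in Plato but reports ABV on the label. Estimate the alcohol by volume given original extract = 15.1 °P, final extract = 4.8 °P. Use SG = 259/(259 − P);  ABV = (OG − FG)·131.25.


OG = 259/(259 − 15.1) = 1.0619
FG = 259/(259 − 4.8) = 1.0189
ABV = (1.0619 − 1.0189)·131.25

5.6474 % ABV


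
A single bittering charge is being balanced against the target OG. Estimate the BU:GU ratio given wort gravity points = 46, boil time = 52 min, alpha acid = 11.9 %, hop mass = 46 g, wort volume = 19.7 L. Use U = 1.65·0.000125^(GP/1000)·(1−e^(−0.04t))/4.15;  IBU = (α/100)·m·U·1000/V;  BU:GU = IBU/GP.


U = 1.65·0.000125^(46/1000)·(1−e^(−0.04·52))/4.15 = 0.2301
IBU = (11.9/100)·46·0.2301·1000/19.7 = 63.9403
BU:GU = 63.9403/46

1.3900


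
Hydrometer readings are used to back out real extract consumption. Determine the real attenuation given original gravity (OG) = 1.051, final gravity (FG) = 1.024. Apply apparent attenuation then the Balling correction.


AA = (OG−FG)/(OG−1)·100;  RA = AA·0.8192
AA = (1.051 − 1.024)/(1.051 − 1)·100 = 52.9412
RA = 52.9412·0.8192

43.3694 %


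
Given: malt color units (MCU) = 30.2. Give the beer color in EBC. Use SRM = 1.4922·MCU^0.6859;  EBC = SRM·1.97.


SRM = 1.4922·30.2^0.6859 = 15.4513
EBC = 15.4513·1.97

30.4390 EBC


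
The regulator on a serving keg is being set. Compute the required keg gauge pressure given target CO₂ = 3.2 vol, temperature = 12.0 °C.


psi = vols/(0.01821 + 0.09011·e^(−0.04·T)) − 14.695
psi = 3.2/(0.01821 + 0.09011·e^(−0.04·12.0)) − 14.695

28.5666 psi


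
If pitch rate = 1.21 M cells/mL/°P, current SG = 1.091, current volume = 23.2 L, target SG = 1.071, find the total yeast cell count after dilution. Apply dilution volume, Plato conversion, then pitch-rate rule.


V_w = V·((SG_c−1)/(SG_t−1)−1);  °P = 259 − 259/SG_t;  cells = rate·(V+V_w)·°P
V_w = 23.2·((1.091−1)/(1.071−1)−1) = 6.5352
V_final = 23.2 + 6.5352 = 29.7352
°P = 259 − 259/1.071 = 17.1699
cells = 1.21·29.7352·17.1699

617.7675 billion cells


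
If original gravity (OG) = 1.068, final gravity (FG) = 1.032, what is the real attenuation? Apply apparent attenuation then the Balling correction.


AA = (OG−FG)/(OG−1)·100;  RA = AA·0.8192
AA = (1.068 − 1.032)/(1.068 − 1)·100 = 52.9412
RA = 52.9412·0.8192

43.3694 %


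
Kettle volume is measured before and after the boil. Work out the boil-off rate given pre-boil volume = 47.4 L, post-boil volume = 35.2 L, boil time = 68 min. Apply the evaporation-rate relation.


rate = (V_pre − V_post) / (t_min/60)
rate = (47.4 − 35.2) / (68/60)

10.7647 L/hr


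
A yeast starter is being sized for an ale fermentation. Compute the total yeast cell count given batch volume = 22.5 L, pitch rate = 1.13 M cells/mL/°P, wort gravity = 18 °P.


cells (billions) = rate · V_L · °P
cells = 1.13 · 22.5 · 18

457.6500 billion cells


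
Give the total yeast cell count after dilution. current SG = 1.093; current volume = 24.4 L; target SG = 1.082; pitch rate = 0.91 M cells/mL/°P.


V_w = V·((SG_c−1)/(SG_t−1)−1);  °P = 259 − 259/SG_t;  cells = rate·(V+V_w)·°P
V_w = 24.4·((1.093−1)/(1.082−1)−1) = 3.2732
V_final = 24.4 + 3.2732 = 27.6732
°P = 259 − 259/1.082 = 19.6285
cells = 0.91·27.6732·19.6285

494.2955 billion cells


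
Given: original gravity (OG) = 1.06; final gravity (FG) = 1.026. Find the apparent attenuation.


AA = (OG − FG)/(OG − 1) · 100
AA = (1.06 − 1.026)/(1.06 − 1) · 100

56.6667 %


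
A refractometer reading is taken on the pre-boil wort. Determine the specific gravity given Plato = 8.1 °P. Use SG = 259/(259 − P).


SG = 259/(259 − 8.1)

1.0323


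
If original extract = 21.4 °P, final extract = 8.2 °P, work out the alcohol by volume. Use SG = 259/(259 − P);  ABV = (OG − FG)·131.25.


OG = 259/(259 − 21.4) = 1.0901
FG = 259/(259 − 8.2) = 1.0327
ABV = (1.0901 − 1.0327)·131.25

7.5301 % ABV


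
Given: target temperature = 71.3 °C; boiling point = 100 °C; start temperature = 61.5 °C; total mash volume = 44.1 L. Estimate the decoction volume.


V_dec = V_total·(T_target − T_start)/(T_boil − T_start)
V_dec = 44.1·(71.3 − 61.5)/(100 − 61.5)

11.2255 L


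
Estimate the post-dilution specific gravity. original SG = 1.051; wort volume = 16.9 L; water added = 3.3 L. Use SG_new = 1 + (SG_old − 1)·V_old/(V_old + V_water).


pts = (1.051 − 1)·1000·16.9/(16.9 + 3.3) = 42.6683
SG_new = 1 + 42.6683/1000

1.0427


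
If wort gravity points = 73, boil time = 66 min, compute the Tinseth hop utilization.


U = 1.65·0.000125^(GP/1000) · (1 − e^(−0.04·t))/4.15
bigness = 1.65·0.000125^(73/1000) = 0.8562
boil_factor = (1 − e^(−0.04·66))/4.15 = 0.2238
U = 0.8562 · 0.2238

0.1916


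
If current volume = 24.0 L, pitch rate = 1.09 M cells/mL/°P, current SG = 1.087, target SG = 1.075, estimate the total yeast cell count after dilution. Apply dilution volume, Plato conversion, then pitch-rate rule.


V_w = V·((SG_c−1)/(SG_t−1)−1);  °P = 259 − 259/SG_t;  cells = rate·(V+V_w)·°P
V_w = 24.0·((1.087−1)/(1.075−1)−1) = 3.8400
V_final = 24.0 + 3.8400 = 27.8400
°P = 259 − 259/1.075 = 18.0698
cells = 1.09·27.8400·18.0698

548.3379 billion cells


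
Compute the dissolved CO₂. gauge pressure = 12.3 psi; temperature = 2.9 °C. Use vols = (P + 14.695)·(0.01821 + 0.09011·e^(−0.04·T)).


vols = (12.3 + 14.695)·(0.01821 + 0.09011·e^(−0.04·2.9))

2.6577 volumes


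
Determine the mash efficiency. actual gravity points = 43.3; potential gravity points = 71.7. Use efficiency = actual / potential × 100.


efficiency = 43.3 / 71.7 × 100

60.3905 %


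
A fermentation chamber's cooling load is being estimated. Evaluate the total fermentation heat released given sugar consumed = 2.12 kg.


Q = m_sugar · 590 kJ/kg
Q = 2.12 · 590

1250.8000 kJ


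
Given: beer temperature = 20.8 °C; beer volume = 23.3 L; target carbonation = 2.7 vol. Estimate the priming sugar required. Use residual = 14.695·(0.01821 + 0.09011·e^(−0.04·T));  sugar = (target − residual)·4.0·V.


residual = 14.695·(0.01821 + 0.09011·e^(−0.04·20.8)) = 0.8438
sugar = (2.7 − 0.8438)·4.0·23.3

172.9937 g


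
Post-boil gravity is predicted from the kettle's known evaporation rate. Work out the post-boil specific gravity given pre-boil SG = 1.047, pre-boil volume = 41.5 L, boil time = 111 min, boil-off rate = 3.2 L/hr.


V_post = V_pre − rate·(t/60);  SG_post = 1 + (SG_pre−1)·V_pre/V_post
V_post = 41.5 − 3.2·(111/60) = 35.5800
SG_post = 1 + (1.047 − 1)·41.5/35.5800

1.0548


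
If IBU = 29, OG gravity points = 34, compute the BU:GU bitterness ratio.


BU:GU = IBU / OG_points
BU:GU = 29 / 34

0.8529


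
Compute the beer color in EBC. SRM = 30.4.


EBC = SRM · 1.97
EBC = 30.4 · 1.97

59.8880 EBC


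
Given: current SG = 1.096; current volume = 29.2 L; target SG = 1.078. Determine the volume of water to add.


V_water = V·((SG_curr − 1)/(SG_target − 1) − 1)
V_water = 29.2·((1.096 − 1)/(1.078 − 1) − 1)

6.7385 L


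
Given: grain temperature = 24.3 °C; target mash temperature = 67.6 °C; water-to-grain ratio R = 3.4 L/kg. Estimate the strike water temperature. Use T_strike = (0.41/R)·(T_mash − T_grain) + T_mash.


T_strike = (0.41/3.4)·(67.6 − 24.3) + 67.6

72.8215 °C


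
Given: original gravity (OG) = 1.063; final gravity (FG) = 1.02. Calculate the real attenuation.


AA = (OG−FG)/(OG−1)·100;  RA = AA·0.8192
AA = (1.063 − 1.02)/(1.063 − 1)·100 = 68.2540
RA = 68.2540·0.8192

55.9137 %


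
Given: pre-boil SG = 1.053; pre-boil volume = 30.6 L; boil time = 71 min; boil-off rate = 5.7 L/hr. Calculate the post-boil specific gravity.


V_post = V_pre − rate·(t/60);  SG_post = 1 + (SG_pre−1)·V_pre/V_post
V_post = 30.6 − 5.7·(71/60) = 23.8550
SG_post = 1 + (1.053 − 1)·30.6/23.8550

1.0680


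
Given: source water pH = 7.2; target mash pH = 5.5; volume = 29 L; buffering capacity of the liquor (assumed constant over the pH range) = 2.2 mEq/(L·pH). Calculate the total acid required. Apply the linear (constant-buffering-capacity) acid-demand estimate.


acid = buffering capacity · (pH_source − pH_target) · V
acid = 2.2 · (7.2 − 5.5) · 29

108.4600 mEq


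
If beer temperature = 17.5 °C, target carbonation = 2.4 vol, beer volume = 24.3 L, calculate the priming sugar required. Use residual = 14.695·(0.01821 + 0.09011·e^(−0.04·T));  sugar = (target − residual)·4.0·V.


residual = 14.695·(0.01821 + 0.09011·e^(−0.04·17.5)) = 0.9252
sugar = (2.4 − 0.9252)·4.0·24.3

143.3547 g


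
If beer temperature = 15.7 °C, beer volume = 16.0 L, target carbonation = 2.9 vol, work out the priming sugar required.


residual = 14.695·(0.01821 + 0.09011·e^(−0.04·T));  sugar = (target − residual)·4.0·V
residual = 14.695·(0.01821 + 0.09011·e^(−0.04·15.7)) = 0.9742
sugar = (2.9 − 0.9742)·4.0·16.0

123.2481 g


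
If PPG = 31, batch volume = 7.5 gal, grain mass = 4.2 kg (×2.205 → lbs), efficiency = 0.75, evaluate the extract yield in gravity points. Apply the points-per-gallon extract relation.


points = lbs × PPG × eff / vol
lbs = 4.2 × 2.205 = 9.2610
points = 9.2610 × 31 × 0.75 / 7.5

28.7091 points


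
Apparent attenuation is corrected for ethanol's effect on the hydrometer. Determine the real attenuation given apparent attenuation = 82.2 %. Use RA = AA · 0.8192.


RA = 82.2 · 0.8192

67.3382 %


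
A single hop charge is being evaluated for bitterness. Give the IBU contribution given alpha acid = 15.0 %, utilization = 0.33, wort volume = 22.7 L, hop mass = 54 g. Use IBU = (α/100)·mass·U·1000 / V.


IBU = (15.0/100)·54·0.33·1000 / 22.7

117.7533 IBU


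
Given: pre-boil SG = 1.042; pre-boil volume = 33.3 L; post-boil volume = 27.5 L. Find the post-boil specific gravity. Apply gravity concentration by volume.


SG_post = 1 + (SG_pre − 1)·V_pre/V_post
pts_pre = (1.042 − 1)·1000 = 42.0000
pts_post = 42.0000·33.3/27.5 = 50.8582
SG_post = 1 + 50.8582/1000

1.0509


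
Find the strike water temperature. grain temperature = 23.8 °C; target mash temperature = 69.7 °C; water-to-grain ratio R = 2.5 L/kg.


T_strike = (0.41/R)·(T_mash − T_grain) + T_mash
T_strike = (0.41/2.5)·(69.7 − 23.8) + 69.7

77.2276 °C


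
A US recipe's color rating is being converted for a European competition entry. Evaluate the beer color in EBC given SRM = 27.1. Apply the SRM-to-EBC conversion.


EBC = SRM · 1.97
EBC = 27.1 · 1.97

53.3870 EBC


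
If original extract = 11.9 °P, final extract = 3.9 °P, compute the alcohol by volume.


SG = 259/(259 − P);  ABV = (OG − FG)·131.25
OG = 259/(259 − 11.9) = 1.0482
FG = 259/(259 − 3.9) = 1.0153
ABV = (1.0482 − 1.0153)·131.25

4.3143 % ABV


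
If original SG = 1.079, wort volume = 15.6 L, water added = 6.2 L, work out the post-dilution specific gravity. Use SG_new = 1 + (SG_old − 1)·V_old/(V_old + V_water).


pts = (1.079 − 1)·1000·15.6/(15.6 + 6.2) = 56.5321
SG_new = 1 + 56.5321/1000

1.0565


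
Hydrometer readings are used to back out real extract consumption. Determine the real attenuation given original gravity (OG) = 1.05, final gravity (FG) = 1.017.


AA = (OG−FG)/(OG−1)·100;  RA = AA·0.8192
AA = (1.05 − 1.017)/(1.05 − 1)·100 = 66.0000
RA = 66.0000·0.8192

54.0672 %


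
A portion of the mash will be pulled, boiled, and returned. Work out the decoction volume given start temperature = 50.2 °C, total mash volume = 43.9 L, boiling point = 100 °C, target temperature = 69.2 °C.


V_dec = V_total·(T_target − T_start)/(T_boil − T_start)
V_dec = 43.9·(69.2 − 50.2)/(100 − 50.2)

16.7490 L


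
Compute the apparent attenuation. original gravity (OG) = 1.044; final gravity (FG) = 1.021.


AA = (OG − FG)/(OG − 1) · 100
AA = (1.044 − 1.021)/(1.044 − 1) · 100

52.2727 %


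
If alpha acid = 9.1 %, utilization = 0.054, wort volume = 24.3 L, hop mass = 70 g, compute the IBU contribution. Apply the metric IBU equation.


IBU = (α/100)·mass·U·1000 / V
IBU = (9.1/100)·70·0.054·1000 / 24.3

14.1556 IBU


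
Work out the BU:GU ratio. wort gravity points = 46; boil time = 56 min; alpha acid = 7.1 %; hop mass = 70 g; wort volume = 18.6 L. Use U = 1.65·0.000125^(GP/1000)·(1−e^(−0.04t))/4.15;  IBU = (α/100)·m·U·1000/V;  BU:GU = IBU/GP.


U = 1.65·0.000125^(46/1000)·(1−e^(−0.04·56))/4.15 = 0.2350
IBU = (7.1/100)·70·0.2350·1000/18.6 = 62.7844
BU:GU = 62.7844/46

1.3649


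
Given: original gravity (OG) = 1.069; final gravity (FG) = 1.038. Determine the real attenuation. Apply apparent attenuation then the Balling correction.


AA = (OG−FG)/(OG−1)·100;  RA = AA·0.8192
AA = (1.069 − 1.038)/(1.069 − 1)·100 = 44.9275
RA = 44.9275·0.8192

36.8046 %


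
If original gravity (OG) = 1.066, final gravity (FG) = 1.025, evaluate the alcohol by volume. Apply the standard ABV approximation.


ABV = (OG − FG) · 131.25
ABV = (1.066 − 1.025) · 131.25

5.3813 % ABV


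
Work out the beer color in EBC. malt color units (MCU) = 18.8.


SRM = 1.4922·MCU^0.6859;  EBC = SRM·1.97
SRM = 1.4922·18.8^0.6859 = 11.1628
EBC = 11.1628·1.97

21.9907 EBC


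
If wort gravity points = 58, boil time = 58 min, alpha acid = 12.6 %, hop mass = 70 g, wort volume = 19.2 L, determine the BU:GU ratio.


U = 1.65·0.000125^(GP/1000)·(1−e^(−0.04t))/4.15;  IBU = (α/100)·m·U·1000/V;  BU:GU = IBU/GP
U = 1.65·0.000125^(58/1000)·(1−e^(−0.04·58))/4.15 = 0.2129
IBU = (12.6/100)·70·0.2129·1000/19.2 = 97.7910
BU:GU = 97.7910/58

1.6861


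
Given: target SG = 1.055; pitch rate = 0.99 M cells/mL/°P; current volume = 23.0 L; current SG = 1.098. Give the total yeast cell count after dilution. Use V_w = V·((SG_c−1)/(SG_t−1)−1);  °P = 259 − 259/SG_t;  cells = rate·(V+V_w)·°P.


V_w = 23.0·((1.098−1)/(1.055−1)−1) = 17.9818
V_final = 23.0 + 17.9818 = 40.9818
°P = 259 − 259/1.055 = 13.5024
cells = 0.99·40.9818·13.5024

547.8181 billion cells


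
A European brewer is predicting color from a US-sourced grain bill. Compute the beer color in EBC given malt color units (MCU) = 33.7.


SRM = 1.4922·MCU^0.6859;  EBC = SRM·1.97
SRM = 1.4922·33.7^0.6859 = 16.6582
EBC = 16.6582·1.97

32.8167 EBC


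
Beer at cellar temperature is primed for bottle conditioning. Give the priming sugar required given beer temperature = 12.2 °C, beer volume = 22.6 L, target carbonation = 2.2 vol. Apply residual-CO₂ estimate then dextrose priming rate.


residual = 14.695·(0.01821 + 0.09011·e^(−0.04·T));  sugar = (target − residual)·4.0·V
residual = 14.695·(0.01821 + 0.09011·e^(−0.04·12.2)) = 1.0804
sugar = (2.2 − 1.0804)·4.0·22.6

101.2083 g


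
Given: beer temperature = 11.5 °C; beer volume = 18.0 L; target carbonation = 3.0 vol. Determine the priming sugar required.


residual = 14.695·(0.01821 + 0.09011·e^(−0.04·T));  sugar = (target − residual)·4.0·V
residual = 14.695·(0.01821 + 0.09011·e^(−0.04·11.5)) = 1.1035
sugar = (3.0 − 1.1035)·4.0·18.0

136.5465 g


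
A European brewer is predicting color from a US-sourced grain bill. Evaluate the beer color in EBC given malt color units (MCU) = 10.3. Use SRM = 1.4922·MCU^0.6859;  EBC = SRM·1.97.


SRM = 1.4922·10.3^0.6859 = 7.3881
EBC = 7.3881·1.97

14.5545 EBC


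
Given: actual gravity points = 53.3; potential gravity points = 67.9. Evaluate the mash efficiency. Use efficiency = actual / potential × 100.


efficiency = 53.3 / 67.9 × 100

78.4978 %


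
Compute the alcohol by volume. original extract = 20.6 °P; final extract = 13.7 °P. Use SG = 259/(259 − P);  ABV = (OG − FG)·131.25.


OG = 259/(259 − 20.6) = 1.0864
FG = 259/(259 − 13.7) = 1.0558
ABV = (1.0864 − 1.0558)·131.25

4.0109 % ABV


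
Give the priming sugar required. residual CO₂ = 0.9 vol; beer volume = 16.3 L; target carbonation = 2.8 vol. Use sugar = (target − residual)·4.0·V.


sugar = (2.8 − 0.9)·4.0·16.3

123.8800 g


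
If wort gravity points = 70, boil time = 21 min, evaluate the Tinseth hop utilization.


U = 1.65·0.000125^(GP/1000) · (1 − e^(−0.04·t))/4.15
bigness = 1.65·0.000125^(70/1000) = 0.8796
boil_factor = (1 − e^(−0.04·21))/4.15 = 0.1369
U = 0.8796 · 0.1369

0.1204


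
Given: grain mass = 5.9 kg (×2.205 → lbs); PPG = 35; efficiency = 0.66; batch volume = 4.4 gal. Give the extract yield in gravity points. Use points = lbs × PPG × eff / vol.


lbs = 5.9 × 2.205 = 13.0095
points = 13.0095 × 35 × 0.66 / 4.4

68.2999 points


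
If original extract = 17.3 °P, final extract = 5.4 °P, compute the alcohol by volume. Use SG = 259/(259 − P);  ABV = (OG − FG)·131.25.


OG = 259/(259 − 17.3) = 1.0716
FG = 259/(259 − 5.4) = 1.0213
ABV = (1.0716 − 1.0213)·131.25

6.5996 % ABV


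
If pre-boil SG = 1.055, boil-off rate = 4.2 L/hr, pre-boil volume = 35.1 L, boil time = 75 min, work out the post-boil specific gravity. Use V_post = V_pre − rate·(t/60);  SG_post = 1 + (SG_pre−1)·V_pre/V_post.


V_post = 35.1 − 4.2·(75/60) = 29.8500
SG_post = 1 + (1.055 − 1)·35.1/29.8500

1.0647


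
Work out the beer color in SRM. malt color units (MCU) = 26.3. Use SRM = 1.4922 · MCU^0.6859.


SRM = 1.4922 · 26.3^0.6859

14.0532 SRM


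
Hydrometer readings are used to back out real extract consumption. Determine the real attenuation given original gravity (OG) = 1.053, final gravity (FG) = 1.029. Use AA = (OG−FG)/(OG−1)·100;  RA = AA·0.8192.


AA = (1.053 − 1.029)/(1.053 − 1)·100 = 45.2830
RA = 45.2830·0.8192

37.0958 %
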